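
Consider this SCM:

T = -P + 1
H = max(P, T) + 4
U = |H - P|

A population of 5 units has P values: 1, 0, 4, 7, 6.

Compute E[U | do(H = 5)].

2.6

Under do(H=5), H's equation is replaced by H=5 for every unit. Per-unit U: 4, 5, 1, 2, 1. Mean = 2.6.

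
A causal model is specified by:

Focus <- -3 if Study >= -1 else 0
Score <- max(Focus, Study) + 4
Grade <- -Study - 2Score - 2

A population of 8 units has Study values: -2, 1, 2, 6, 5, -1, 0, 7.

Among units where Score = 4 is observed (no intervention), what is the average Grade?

Observing Score=4 restricts to units where Score's equation naturally yields 4: Study ∈ {-2, 0}. In that subpopulation Grade = -8, -10, mean -9.

-9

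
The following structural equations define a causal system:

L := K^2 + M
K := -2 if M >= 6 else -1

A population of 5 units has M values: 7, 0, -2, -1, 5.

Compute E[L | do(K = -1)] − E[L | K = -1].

1.3

Every unit gets K=-1 under the intervention. L values become 8, 1, -1, 0, 6; E[L|do(K=-1)] = 2.8.
Observing K=-1 restricts to units where K's equation naturally yields -1: M ∈ {0, -2, -1, 5}. In that subpopulation L = 1, -1, 0, 6, mean 1.5.
Difference = 2.8 − 1.5 = 1.3.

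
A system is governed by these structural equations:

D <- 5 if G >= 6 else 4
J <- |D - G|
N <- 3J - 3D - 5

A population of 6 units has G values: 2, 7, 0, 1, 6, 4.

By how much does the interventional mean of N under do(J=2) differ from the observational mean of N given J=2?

0.5

do(J=2) breaks J's dependence on G. With J=2 fixed, N across the units is -11, -14, -11, -11, -14, -11, mean -12.
Conditioning on J=2 selects the 2 unit(s) with G ∈ {2, 7}. Their N values: -11, -14. Mean = -12.5.
Difference = -12 − (-12.5) = 0.5.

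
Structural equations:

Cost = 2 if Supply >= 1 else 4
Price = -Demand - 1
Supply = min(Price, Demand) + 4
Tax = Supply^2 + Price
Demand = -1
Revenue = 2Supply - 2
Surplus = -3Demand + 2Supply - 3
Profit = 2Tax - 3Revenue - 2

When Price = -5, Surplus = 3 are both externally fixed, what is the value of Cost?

4

Under do(Price = -5, Surplus = 3), each intervened variable's structural equation is replaced by its fixed value.
Supply = min(Price, Demand) + 4  [with Price=-5, Demand=-1]  = -1
Cost = 2 if Supply >= 1 else 4  [with Supply=-1]  = 4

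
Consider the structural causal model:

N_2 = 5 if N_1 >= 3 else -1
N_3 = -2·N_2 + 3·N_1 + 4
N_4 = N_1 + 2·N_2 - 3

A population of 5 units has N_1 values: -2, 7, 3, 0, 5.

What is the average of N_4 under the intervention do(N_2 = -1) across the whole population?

-2.4

The intervention sets N_2=-1 in all 5 units regardless of N_1. Recomputing N_4 per unit gives -7, 2, -2, -5, 0; average -2.4.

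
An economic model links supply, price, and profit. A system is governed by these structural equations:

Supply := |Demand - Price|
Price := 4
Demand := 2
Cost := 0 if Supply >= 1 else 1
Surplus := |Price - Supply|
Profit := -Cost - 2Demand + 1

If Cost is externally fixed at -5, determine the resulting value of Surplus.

Under do(Cost=-5), the mechanism Cost := 0 if Supply >= 1 else 1 is discarded; Cost is fixed at -5.
Since Surplus is not a descendant of the intervened variable, it is unaffected.
Supply = |Demand - Price|  [with Demand=2, Price=4]  = 2
Surplus = |Price - Supply|  [with Price=4, Supply=2]  = 2

2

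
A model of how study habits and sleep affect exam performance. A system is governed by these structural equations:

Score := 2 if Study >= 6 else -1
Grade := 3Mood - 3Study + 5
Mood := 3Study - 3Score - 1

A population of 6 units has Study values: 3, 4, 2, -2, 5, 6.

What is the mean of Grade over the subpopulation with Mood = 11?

E[Grade|Mood=11] averages over only the 2 units with Mood=11 (Study = 3, 6): Grade = 29, 20, mean 24.5.

24.5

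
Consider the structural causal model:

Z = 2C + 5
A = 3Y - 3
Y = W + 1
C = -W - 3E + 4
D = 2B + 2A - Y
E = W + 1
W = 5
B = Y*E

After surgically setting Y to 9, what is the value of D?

147

The intervention breaks the incoming arrows to Y: Y = W + 1 no longer applies, and Y = 9.
E = W + 1  [with W=5]  = 6
B = Y*E  [with Y=9, E=6]  = 54
A = 3Y - 3  [with Y=9]  = 24
D = 2B + 2A - Y  [with B=54, A=24, Y=9]  = 147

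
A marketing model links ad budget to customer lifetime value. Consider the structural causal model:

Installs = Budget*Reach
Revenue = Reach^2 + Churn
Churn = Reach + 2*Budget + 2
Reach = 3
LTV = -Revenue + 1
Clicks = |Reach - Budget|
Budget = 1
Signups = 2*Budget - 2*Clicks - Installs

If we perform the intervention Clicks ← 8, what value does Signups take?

do(Clicks=8) replaces the equation Clicks = |Reach - Budget| with the constant Clicks = 8.
Installs = Budget*Reach  [with Budget=1, Reach=3]  = 3
Signups = 2*Budget - 2*Clicks - Installs  [with Budget=1, Clicks=8, Installs=3]  = -17

-17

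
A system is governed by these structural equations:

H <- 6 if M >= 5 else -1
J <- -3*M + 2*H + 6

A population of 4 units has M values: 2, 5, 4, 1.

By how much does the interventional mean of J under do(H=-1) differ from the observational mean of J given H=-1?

Under do(H=-1), H's equation is replaced by H=-1 for every unit. Per-unit J: -2, -11, -8, 1. Mean = -5.
Conditioning on H=-1 selects the 3 unit(s) with M ∈ {2, 4, 1}. Their J values: -2, -8, 1. Mean = -3.
Difference = -5 − (-3) = -2.

-2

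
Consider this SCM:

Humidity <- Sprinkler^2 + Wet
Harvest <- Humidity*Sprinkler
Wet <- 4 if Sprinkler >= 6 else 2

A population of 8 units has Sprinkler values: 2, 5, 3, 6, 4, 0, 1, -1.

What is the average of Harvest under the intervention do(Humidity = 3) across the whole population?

7.5

Under do(Humidity=3), Humidity's equation is replaced by Humidity=3 for every unit. Per-unit Harvest: 6, 15, 9, 18, 12, 0, 3, -3. Mean = 7.5.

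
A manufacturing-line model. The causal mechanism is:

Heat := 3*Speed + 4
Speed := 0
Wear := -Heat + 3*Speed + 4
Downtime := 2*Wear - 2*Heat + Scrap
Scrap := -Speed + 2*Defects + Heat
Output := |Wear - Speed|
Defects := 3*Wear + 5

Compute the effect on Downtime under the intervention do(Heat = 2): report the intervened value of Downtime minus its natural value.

18

Under do(Heat=2), the mechanism Heat := 3*Speed + 4 is discarded; Heat is fixed at 2.
Wear = -Heat + 3*Speed + 4  [with Heat=2, Speed=0]  = 2
Defects = 3*Wear + 5  [with Wear=2]  = 11
Scrap = -Speed + 2*Defects + Heat  [with Speed=0, Defects=11, Heat=2]  = 24
Downtime = 2*Wear - 2*Heat + Scrap  [with Wear=2, Heat=2, Scrap=24]  = 24
Without intervention: Heat = 3*Speed + 4  [with Speed=0]  = 4; Wear = -Heat + 3*Speed + 4  [with Heat=4, Speed=0]  = 0; Defects = 3*Wear + 5  [with Wear=0]  = 5; Scrap = -Speed + 2*Defects + Heat  [with Speed=0, Defects=5, Heat=4]  = 14; Downtime = 2*Wear - 2*Heat + Scrap  [with Wear=0, Heat=4, Scrap=14]  = 6.
Change = 24 − 6 = 18.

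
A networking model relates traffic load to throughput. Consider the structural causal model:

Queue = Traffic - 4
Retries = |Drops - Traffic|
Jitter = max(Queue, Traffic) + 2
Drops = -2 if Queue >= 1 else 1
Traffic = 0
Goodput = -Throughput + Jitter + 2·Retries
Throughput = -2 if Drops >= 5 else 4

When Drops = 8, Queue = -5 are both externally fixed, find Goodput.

The joint intervention fixes Drops = 8, Queue = -5, removing each variable's own equation.
Retries = |Drops - Traffic|  [with Drops=8, Traffic=0]  = 8
Jitter = max(Queue, Traffic) + 2  [with Queue=-5, Traffic=0]  = 2
Throughput = -2 if Drops >= 5 else 4  [with Drops=8]  = -2
Goodput = -Throughput + Jitter + 2·Retries  [with Throughput=-2, Jitter=2, Retries=8]  = 20

20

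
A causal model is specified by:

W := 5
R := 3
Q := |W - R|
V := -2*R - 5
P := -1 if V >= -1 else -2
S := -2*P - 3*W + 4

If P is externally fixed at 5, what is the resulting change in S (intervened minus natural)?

-14

The intervention breaks the incoming arrows to P: P := -1 if V >= -1 else -2 no longer applies, and P = 5.
S = -2*P - 3*W + 4  [with P=5, W=5]  = -21
Without intervention: V = -2*R - 5  [with R=3]  = -11; P = -1 if V >= -1 else -2  [with V=-11]  = -2; S = -2*P - 3*W + 4  [with P=-2, W=5]  = -7.
Change = -21 − (-7) = -14.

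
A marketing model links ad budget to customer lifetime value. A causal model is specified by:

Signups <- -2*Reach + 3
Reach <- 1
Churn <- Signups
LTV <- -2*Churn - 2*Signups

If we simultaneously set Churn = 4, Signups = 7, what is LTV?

-22

The joint intervention fixes Churn = 4, Signups = 7, removing each variable's own equation.
LTV = -2*Churn - 2*Signups  [with Churn=4, Signups=7]  = -22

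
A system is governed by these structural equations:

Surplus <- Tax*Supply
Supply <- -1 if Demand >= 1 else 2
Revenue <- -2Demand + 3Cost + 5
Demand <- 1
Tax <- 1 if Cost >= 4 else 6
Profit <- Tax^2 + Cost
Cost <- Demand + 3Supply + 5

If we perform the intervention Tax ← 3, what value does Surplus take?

-3

Under do(Tax=3), the mechanism Tax <- 1 if Cost >= 4 else 6 is discarded; Tax is fixed at 3.
Supply = -1 if Demand >= 1 else 2  [with Demand=1]  = -1
Surplus = Tax*Supply  [with Tax=3, Supply=-1]  = -3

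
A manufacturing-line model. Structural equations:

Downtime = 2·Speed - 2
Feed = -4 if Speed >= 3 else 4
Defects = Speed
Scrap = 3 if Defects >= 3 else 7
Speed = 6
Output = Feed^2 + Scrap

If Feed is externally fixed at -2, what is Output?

do(Feed=-2) replaces the equation Feed = -4 if Speed >= 3 else 4 with the constant Feed = -2.
Defects = Speed  [with Speed=6]  = 6
Scrap = 3 if Defects >= 3 else 7  [with Defects=6]  = 3
Output = Feed^2 + Scrap  [with Feed=-2, Scrap=3]  = 7

7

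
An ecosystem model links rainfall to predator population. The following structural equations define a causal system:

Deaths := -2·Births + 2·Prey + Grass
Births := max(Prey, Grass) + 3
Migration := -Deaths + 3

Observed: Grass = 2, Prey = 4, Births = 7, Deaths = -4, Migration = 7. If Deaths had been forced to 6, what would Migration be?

Intervening sets Deaths = 6 and removes its equation (Deaths := -2·Births + 2·Prey + Grass).
Migration = -Deaths + 3  [with Deaths=6]  = -3

-3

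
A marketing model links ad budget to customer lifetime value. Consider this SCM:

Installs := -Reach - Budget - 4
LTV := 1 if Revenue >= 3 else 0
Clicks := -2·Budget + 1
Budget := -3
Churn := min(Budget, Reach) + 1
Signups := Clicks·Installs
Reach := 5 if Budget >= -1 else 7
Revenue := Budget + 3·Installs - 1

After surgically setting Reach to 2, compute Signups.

do(Reach=2) replaces the equation Reach := 5 if Budget >= -1 else 7 with the constant Reach = 2.
Clicks = -2·Budget + 1  [with Budget=-3]  = 7
Installs = -Reach - Budget - 4  [with Reach=2, Budget=-3]  = -3
Signups = Clicks·Installs  [with Clicks=7, Installs=-3]  = -21

-21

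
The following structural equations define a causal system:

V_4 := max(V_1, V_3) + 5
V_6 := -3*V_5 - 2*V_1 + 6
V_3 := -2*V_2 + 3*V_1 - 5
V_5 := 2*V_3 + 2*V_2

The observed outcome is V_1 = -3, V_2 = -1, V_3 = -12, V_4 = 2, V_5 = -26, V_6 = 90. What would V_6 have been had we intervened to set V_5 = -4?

The intervention breaks the incoming arrows to V_5: V_5 := 2*V_3 + 2*V_2 no longer applies, and V_5 = -4.
V_6 = -3*V_5 - 2*V_1 + 6  [with V_5=-4, V_1=-3]  = 24

24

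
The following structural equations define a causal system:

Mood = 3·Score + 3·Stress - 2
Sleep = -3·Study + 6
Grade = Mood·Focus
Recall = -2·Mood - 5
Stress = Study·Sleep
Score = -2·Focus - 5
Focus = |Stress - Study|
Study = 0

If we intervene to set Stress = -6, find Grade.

The intervention breaks the incoming arrows to Stress: Stress = Study·Sleep no longer applies, and Stress = -6.
Focus = |Stress - Study|  [with Stress=-6, Study=0]  = 6
Score = -2·Focus - 5  [with Focus=6]  = -17
Mood = 3·Score + 3·Stress - 2  [with Score=-17, Stress=-6]  = -71
Grade = Mood·Focus  [with Mood=-71, Focus=6]  = -426

-426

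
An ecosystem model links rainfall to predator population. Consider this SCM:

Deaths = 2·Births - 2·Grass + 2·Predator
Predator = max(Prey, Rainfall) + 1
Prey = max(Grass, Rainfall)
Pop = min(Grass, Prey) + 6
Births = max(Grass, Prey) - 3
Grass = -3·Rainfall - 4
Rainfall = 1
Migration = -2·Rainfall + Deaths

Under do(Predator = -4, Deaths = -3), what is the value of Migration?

Setting Predator = -4, Deaths = -3 by intervention discards those variables' equations.
Migration = -2·Rainfall + Deaths  [with Rainfall=1, Deaths=-3]  = -5

-5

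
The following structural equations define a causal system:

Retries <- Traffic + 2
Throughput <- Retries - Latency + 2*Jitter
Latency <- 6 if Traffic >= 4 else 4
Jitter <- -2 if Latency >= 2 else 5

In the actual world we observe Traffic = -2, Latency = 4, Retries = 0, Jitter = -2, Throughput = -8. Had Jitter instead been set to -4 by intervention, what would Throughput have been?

Intervening sets Jitter = -4 and removes its equation (Jitter <- -2 if Latency >= 2 else 5).
Latency = 6 if Traffic >= 4 else 4  [with Traffic=-2]  = 4
Retries = Traffic + 2  [with Traffic=-2]  = 0
Throughput = Retries - Latency + 2*Jitter  [with Retries=0, Latency=4, Jitter=-4]  = -12

-12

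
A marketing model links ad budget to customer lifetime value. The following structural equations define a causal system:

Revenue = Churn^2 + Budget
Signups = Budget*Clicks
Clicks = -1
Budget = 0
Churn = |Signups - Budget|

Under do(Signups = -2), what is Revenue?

do(Signups=-2) replaces the equation Signups = Budget*Clicks with the constant Signups = -2.
Churn = |Signups - Budget|  [with Signups=-2, Budget=0]  = 2
Revenue = Churn^2 + Budget  [with Churn=2, Budget=0]  = 4

4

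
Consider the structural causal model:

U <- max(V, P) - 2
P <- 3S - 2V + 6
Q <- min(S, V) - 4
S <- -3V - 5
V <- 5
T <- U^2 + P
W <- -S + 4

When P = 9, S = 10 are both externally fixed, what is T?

The joint intervention fixes P = 9, S = 10, removing each variable's own equation.
U = max(V, P) - 2  [with V=5, P=9]  = 7
T = U^2 + P  [with U=7, P=9]  = 58

58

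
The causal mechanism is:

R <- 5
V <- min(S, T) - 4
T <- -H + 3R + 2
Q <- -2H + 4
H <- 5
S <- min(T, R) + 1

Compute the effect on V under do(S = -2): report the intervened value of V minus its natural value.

-8

Under do(S=-2), the mechanism S <- min(T, R) + 1 is discarded; S is fixed at -2.
T = -H + 3R + 2  [with H=5, R=5]  = 12
V = min(S, T) - 4  [with S=-2, T=12]  = -6
Without intervention: T = -H + 3R + 2  [with H=5, R=5]  = 12; S = min(T, R) + 1  [with T=12, R=5]  = 6; V = min(S, T) - 4  [with S=6, T=12]  = 2.
Change = -6 − 2 = -8.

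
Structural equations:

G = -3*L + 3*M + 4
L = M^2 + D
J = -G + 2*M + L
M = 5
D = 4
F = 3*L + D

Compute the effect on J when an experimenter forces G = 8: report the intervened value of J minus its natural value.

-76

Intervening sets G = 8 and removes its equation (G = -3*L + 3*M + 4).
L = M^2 + D  [with M=5, D=4]  = 29
J = -G + 2*M + L  [with G=8, M=5, L=29]  = 31
Without intervention: L = M^2 + D  [with M=5, D=4]  = 29; G = -3*L + 3*M + 4  [with L=29, M=5]  = -68; J = -G + 2*M + L  [with G=-68, M=5, L=29]  = 107.
Change = 31 − 107 = -76.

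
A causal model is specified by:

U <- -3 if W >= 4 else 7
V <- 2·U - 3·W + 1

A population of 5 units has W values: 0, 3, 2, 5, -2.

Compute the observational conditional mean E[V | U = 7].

Conditioning on U=7 selects the 4 unit(s) with W ∈ {0, 3, 2, -2}. Their V values: 15, 6, 9, 21. Mean = 12.75.

12.75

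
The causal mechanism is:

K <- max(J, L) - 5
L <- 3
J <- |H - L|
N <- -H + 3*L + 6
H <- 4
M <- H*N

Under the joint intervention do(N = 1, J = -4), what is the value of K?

-2

The joint intervention fixes N = 1, J = -4, removing each variable's own equation.
K = max(J, L) - 5  [with J=-4, L=3]  = -2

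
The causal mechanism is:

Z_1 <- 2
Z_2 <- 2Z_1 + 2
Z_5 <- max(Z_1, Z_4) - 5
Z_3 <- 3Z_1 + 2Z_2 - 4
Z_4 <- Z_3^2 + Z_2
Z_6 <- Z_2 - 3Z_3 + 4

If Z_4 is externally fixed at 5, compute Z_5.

Intervening sets Z_4 = 5 and removes its equation (Z_4 <- Z_3^2 + Z_2).
Z_5 = max(Z_1, Z_4) - 5  [with Z_1=2, Z_4=5]  = 0

0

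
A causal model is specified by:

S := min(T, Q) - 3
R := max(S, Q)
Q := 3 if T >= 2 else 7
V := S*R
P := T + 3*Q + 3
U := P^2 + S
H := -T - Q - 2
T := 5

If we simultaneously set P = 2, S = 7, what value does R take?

7

The joint intervention fixes P = 2, S = 7, removing each variable's own equation.
Q = 3 if T >= 2 else 7  [with T=5]  = 3
R = max(S, Q)  [with S=7, Q=3]  = 7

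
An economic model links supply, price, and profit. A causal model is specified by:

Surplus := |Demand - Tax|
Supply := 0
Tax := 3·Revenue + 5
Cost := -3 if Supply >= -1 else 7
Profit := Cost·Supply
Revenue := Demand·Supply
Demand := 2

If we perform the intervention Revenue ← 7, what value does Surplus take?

24

The intervention breaks the incoming arrows to Revenue: Revenue := Demand·Supply no longer applies, and Revenue = 7.
Tax = 3·Revenue + 5  [with Revenue=7]  = 26
Surplus = |Demand - Tax|  [with Demand=2, Tax=26]  = 24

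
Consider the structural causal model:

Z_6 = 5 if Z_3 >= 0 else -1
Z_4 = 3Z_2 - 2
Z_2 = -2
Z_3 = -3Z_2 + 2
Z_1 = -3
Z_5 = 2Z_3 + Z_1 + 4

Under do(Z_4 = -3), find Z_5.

17

Intervening sets Z_4 = -3 and removes its equation (Z_4 = 3Z_2 - 2).
No directed path runs from Z_4 to Z_5, so Z_5 keeps its natural value.
Z_3 = -3Z_2 + 2  [with Z_2=-2]  = 8
Z_5 = 2Z_3 + Z_1 + 4  [with Z_3=8, Z_1=-3]  = 17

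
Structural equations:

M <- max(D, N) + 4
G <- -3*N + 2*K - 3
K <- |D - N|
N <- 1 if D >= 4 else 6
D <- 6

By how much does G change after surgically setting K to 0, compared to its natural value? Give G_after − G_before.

-10

The intervention breaks the incoming arrows to K: K <- |D - N| no longer applies, and K = 0.
N = 1 if D >= 4 else 6  [with D=6]  = 1
G = -3*N + 2*K - 3  [with N=1, K=0]  = -6
Without intervention: N = 1 if D >= 4 else 6  [with D=6]  = 1; K = |D - N|  [with D=6, N=1]  = 5; G = -3*N + 2*K - 3  [with N=1, K=5]  = 4.
Change = -6 − 4 = -10.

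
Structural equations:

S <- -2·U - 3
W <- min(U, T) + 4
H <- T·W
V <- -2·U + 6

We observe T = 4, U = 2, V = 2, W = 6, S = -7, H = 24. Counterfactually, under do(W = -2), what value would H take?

-8

Under do(W=-2), the mechanism W <- min(U, T) + 4 is discarded; W is fixed at -2.
H = T·W  [with T=4, W=-2]  = -8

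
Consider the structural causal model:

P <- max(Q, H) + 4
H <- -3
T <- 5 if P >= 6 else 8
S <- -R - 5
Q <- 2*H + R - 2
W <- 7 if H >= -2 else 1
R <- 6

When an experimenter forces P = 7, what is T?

5

The intervention breaks the incoming arrows to P: P <- max(Q, H) + 4 no longer applies, and P = 7.
T = 5 if P >= 6 else 8  [with P=7]  = 5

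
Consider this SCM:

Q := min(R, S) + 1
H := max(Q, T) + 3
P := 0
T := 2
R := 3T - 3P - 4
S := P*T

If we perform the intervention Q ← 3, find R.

2

do(Q=3) replaces the equation Q := min(R, S) + 1 with the constant Q = 3.
R is not downstream of the intervention, so its value is determined by the original equations.
R = 3T - 3P - 4  [with T=2, P=0]  = 2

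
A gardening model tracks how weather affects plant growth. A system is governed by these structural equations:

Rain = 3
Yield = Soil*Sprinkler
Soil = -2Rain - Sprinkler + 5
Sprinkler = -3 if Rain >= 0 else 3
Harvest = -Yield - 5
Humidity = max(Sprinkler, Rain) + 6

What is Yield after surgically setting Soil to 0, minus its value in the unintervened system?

do(Soil=0) replaces the equation Soil = -2Rain - Sprinkler + 5 with the constant Soil = 0.
Sprinkler = -3 if Rain >= 0 else 3  [with Rain=3]  = -3
Yield = Soil*Sprinkler  [with Soil=0, Sprinkler=-3]  = 0
Without intervention: Sprinkler = -3 if Rain >= 0 else 3  [with Rain=3]  = -3; Soil = -2Rain - Sprinkler + 5  [with Rain=3, Sprinkler=-3]  = 2; Yield = Soil*Sprinkler  [with Soil=2, Sprinkler=-3]  = -6.
Change = 0 − (-6) = 6.

6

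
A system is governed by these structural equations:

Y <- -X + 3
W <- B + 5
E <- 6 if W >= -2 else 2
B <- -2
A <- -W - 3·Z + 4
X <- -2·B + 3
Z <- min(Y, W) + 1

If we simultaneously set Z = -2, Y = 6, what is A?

7

The joint intervention fixes Z = -2, Y = 6, removing each variable's own equation.
W = B + 5  [with B=-2]  = 3
A = -W - 3·Z + 4  [with W=3, Z=-2]  = 7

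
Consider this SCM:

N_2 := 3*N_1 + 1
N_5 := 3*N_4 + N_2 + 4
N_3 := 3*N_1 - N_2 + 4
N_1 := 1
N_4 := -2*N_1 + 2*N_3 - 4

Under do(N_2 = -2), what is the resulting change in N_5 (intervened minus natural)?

30

do(N_2=-2) replaces the equation N_2 := 3*N_1 + 1 with the constant N_2 = -2.
N_3 = 3*N_1 - N_2 + 4  [with N_1=1, N_2=-2]  = 9
N_4 = -2*N_1 + 2*N_3 - 4  [with N_1=1, N_3=9]  = 12
N_5 = 3*N_4 + N_2 + 4  [with N_4=12, N_2=-2]  = 38
Without intervention: N_2 = 3*N_1 + 1  [with N_1=1]  = 4; N_3 = 3*N_1 - N_2 + 4  [with N_1=1, N_2=4]  = 3; N_4 = -2*N_1 + 2*N_3 - 4  [with N_1=1, N_3=3]  = 0; N_5 = 3*N_4 + N_2 + 4  [with N_4=0, N_2=4]  = 8.
Change = 38 − 8 = 30.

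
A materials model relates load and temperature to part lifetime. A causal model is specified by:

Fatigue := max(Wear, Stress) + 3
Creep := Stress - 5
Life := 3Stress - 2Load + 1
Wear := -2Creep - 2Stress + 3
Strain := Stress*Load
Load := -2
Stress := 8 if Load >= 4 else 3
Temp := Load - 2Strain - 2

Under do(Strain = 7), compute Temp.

The intervention breaks the incoming arrows to Strain: Strain := Stress*Load no longer applies, and Strain = 7.
Temp = Load - 2Strain - 2  [with Load=-2, Strain=7]  = -18

-18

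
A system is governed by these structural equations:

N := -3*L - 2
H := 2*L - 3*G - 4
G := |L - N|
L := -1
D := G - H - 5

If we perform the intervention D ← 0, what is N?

Under do(D=0), the mechanism D := G - H - 5 is discarded; D is fixed at 0.
No directed path runs from D to N, so N keeps its natural value.
N = -3*L - 2  [with L=-1]  = 1

1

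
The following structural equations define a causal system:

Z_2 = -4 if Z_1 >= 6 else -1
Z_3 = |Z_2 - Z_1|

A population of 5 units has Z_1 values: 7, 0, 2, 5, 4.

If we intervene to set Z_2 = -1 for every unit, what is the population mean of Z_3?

do(Z_2=-1) breaks Z_2's dependence on Z_1. With Z_2=-1 fixed, Z_3 across the units is 8, 1, 3, 6, 5, mean 4.6.

4.6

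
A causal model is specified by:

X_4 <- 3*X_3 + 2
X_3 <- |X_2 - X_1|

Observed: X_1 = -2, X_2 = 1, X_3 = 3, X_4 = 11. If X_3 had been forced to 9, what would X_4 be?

The intervention breaks the incoming arrows to X_3: X_3 <- |X_2 - X_1| no longer applies, and X_3 = 9.
X_4 = 3*X_3 + 2  [with X_3=9]  = 29

29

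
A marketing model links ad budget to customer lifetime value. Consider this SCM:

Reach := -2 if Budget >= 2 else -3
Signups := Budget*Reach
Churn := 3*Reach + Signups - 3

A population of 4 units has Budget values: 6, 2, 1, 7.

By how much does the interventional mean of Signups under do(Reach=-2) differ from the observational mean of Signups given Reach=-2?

Every unit gets Reach=-2 under the intervention. Signups values become -12, -4, -2, -14; E[Signups|do(Reach=-2)] = -8.
Observing Reach=-2 restricts to units where Reach's equation naturally yields -2: Budget ∈ {6, 2, 7}. In that subpopulation Signups = -12, -4, -14, mean -10.
Difference = -8 − (-10) = 2.

2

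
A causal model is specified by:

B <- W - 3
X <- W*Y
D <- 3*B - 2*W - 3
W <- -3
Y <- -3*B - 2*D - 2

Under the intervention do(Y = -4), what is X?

Intervening sets Y = -4 and removes its equation (Y <- -3*B - 2*D - 2).
X = W*Y  [with W=-3, Y=-4]  = 12

12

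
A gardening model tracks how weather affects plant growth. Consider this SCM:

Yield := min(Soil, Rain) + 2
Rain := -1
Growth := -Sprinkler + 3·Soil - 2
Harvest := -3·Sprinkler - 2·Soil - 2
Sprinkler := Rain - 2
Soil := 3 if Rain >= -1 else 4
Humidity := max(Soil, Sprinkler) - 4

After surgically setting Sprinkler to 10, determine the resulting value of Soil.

3

The intervention breaks the incoming arrows to Sprinkler: Sprinkler := Rain - 2 no longer applies, and Sprinkler = 10.
Since Soil is not a descendant of the intervened variable, it is unaffected.
Soil = 3 if Rain >= -1 else 4  [with Rain=-1]  = 3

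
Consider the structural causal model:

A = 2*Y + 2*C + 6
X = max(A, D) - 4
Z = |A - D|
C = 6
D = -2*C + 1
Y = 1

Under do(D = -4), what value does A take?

20

Under do(D=-4), the mechanism D = -2*C + 1 is discarded; D is fixed at -4.
Since A is not a descendant of the intervened variable, it is unaffected.
A = 2*Y + 2*C + 6  [with Y=1, C=6]  = 20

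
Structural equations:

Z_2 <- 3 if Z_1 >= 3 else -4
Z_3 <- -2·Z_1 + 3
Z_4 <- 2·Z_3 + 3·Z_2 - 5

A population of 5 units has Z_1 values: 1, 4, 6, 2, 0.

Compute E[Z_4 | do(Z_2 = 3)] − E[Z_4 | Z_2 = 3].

9.6

The intervention sets Z_2=3 in all 5 units regardless of Z_1. Recomputing Z_4 per unit gives 6, -6, -14, 2, 10; average -0.4.
Observing Z_2=3 restricts to units where Z_2's equation naturally yields 3: Z_1 ∈ {4, 6}. In that subpopulation Z_4 = -6, -14, mean -10.
Difference = -0.4 − (-10) = 9.6.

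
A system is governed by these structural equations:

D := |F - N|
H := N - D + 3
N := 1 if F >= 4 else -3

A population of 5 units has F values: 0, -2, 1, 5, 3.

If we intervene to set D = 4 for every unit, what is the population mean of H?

The intervention sets D=4 in all 5 units regardless of F. Recomputing H per unit gives -4, -4, -4, 0, -4; average -3.2.

-3.2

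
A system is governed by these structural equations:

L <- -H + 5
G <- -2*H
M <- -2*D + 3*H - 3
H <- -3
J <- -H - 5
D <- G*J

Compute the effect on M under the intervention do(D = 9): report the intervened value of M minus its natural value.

-42

The intervention breaks the incoming arrows to D: D <- G*J no longer applies, and D = 9.
M = -2*D + 3*H - 3  [with D=9, H=-3]  = -30
Without intervention: G = -2*H  [with H=-3]  = 6; J = -H - 5  [with H=-3]  = -2; D = G*J  [with G=6, J=-2]  = -12; M = -2*D + 3*H - 3  [with D=-12, H=-3]  = 12.
Change = -30 − 12 = -42.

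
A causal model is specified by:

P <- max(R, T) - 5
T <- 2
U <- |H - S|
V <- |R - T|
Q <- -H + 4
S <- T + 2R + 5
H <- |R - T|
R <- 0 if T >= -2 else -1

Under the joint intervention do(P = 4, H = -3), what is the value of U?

Setting P = 4, H = -3 by intervention discards those variables' equations.
R = 0 if T >= -2 else -1  [with T=2]  = 0
S = T + 2R + 5  [with T=2, R=0]  = 7
U = |H - S|  [with H=-3, S=7]  = 10

10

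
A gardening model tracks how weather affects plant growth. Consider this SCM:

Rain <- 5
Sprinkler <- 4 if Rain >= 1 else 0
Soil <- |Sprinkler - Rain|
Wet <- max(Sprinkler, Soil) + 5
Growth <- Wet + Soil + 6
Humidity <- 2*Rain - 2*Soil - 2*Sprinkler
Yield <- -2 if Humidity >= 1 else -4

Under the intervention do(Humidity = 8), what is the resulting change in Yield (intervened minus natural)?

2

Intervening sets Humidity = 8 and removes its equation (Humidity <- 2*Rain - 2*Soil - 2*Sprinkler).
Yield = -2 if Humidity >= 1 else -4  [with Humidity=8]  = -2
Without intervention: Sprinkler = 4 if Rain >= 1 else 0  [with Rain=5]  = 4; Soil = |Sprinkler - Rain|  [with Sprinkler=4, Rain=5]  = 1; Humidity = 2*Rain - 2*Soil - 2*Sprinkler  [with Rain=5, Soil=1, Sprinkler=4]  = 0; Yield = -2 if Humidity >= 1 else -4  [with Humidity=0]  = -4.
Change = -2 − (-4) = 2.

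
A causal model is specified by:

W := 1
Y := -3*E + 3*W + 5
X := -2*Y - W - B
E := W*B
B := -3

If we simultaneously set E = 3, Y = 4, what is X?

Setting E = 3, Y = 4 by intervention discards those variables' equations.
X = -2*Y - W - B  [with Y=4, W=1, B=-3]  = -6

-6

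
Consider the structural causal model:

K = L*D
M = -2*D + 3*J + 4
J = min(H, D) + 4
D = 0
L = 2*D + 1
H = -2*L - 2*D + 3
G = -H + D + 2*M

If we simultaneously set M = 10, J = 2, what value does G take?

Setting M = 10, J = 2 by intervention discards those variables' equations.
L = 2*D + 1  [with D=0]  = 1
H = -2*L - 2*D + 3  [with L=1, D=0]  = 1
G = -H + D + 2*M  [with H=1, D=0, M=10]  = 19

19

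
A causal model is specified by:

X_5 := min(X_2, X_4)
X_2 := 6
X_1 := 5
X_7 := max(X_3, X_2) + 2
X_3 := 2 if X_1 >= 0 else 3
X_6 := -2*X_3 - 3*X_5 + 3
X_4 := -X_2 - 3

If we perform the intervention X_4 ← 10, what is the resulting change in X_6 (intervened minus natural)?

-45

Under do(X_4=10), the mechanism X_4 := -X_2 - 3 is discarded; X_4 is fixed at 10.
X_3 = 2 if X_1 >= 0 else 3  [with X_1=5]  = 2
X_5 = min(X_2, X_4)  [with X_2=6, X_4=10]  = 6
X_6 = -2*X_3 - 3*X_5 + 3  [with X_3=2, X_5=6]  = -19
Without intervention: X_3 = 2 if X_1 >= 0 else 3  [with X_1=5]  = 2; X_4 = -X_2 - 3  [with X_2=6]  = -9; X_5 = min(X_2, X_4)  [with X_2=6, X_4=-9]  = -9; X_6 = -2*X_3 - 3*X_5 + 3  [with X_3=2, X_5=-9]  = 26.
Change = -19 − 26 = -45.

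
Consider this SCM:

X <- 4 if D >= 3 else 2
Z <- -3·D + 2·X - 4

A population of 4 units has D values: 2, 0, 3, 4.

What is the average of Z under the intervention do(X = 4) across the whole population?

The intervention sets X=4 in all 4 units regardless of D. Recomputing Z per unit gives -2, 4, -5, -8; average -2.75.

-2.75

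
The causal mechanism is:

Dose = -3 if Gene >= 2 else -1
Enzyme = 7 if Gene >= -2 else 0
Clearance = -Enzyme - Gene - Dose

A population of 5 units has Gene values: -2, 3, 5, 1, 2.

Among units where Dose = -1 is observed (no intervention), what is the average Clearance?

E[Clearance|Dose=-1] averages over only the 2 units with Dose=-1 (Gene = -2, 1): Clearance = -4, -7, mean -5.5.

-5.5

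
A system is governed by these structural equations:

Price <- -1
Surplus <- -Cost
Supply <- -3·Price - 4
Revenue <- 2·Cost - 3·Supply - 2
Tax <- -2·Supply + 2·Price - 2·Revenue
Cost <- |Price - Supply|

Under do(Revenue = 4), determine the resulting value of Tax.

Intervening sets Revenue = 4 and removes its equation (Revenue <- 2·Cost - 3·Supply - 2).
Supply = -3·Price - 4  [with Price=-1]  = -1
Tax = -2·Supply + 2·Price - 2·Revenue  [with Supply=-1, Price=-1, Revenue=4]  = -8

-8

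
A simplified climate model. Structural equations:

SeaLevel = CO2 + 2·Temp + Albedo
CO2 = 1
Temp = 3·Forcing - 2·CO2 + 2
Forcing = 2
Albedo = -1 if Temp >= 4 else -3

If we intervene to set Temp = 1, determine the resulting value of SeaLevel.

0

do(Temp=1) replaces the equation Temp = 3·Forcing - 2·CO2 + 2 with the constant Temp = 1.
Albedo = -1 if Temp >= 4 else -3  [with Temp=1]  = -3
SeaLevel = CO2 + 2·Temp + Albedo  [with CO2=1, Temp=1, Albedo=-3]  = 0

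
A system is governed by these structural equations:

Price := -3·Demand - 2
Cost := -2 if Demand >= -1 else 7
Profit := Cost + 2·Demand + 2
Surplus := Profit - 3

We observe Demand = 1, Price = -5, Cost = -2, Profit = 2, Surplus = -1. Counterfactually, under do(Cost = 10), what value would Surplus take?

11

do(Cost=10) replaces the equation Cost := -2 if Demand >= -1 else 7 with the constant Cost = 10.
Profit = Cost + 2·Demand + 2  [with Cost=10, Demand=1]  = 14
Surplus = Profit - 3  [with Profit=14]  = 11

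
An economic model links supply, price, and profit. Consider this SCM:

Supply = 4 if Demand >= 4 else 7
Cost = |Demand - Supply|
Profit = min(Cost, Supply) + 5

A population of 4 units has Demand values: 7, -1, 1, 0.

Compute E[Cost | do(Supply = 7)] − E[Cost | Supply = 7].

The intervention sets Supply=7 in all 4 units regardless of Demand. Recomputing Cost per unit gives 0, 8, 6, 7; average 5.25.
Conditioning on Supply=7 selects the 3 unit(s) with Demand ∈ {-1, 1, 0}. Their Cost values: 8, 6, 7. Mean = 7.
Difference = 5.25 − 7 = -1.75.

-1.75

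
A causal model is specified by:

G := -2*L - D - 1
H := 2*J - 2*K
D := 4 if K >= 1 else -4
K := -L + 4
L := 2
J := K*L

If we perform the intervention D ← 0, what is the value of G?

The intervention breaks the incoming arrows to D: D := 4 if K >= 1 else -4 no longer applies, and D = 0.
G = -2*L - D - 1  [with L=2, D=0]  = -5

-5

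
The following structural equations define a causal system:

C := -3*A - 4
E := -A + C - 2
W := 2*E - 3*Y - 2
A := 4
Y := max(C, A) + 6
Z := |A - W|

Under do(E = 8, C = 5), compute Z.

23

The joint intervention fixes E = 8, C = 5, removing each variable's own equation.
Y = max(C, A) + 6  [with C=5, A=4]  = 11
W = 2*E - 3*Y - 2  [with E=8, Y=11]  = -19
Z = |A - W|  [with A=4, W=-19]  = 23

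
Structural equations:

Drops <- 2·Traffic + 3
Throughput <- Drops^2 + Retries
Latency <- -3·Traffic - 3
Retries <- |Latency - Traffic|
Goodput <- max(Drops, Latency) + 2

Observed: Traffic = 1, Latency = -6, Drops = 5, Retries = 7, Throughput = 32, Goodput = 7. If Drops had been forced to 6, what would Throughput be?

43

do(Drops=6) replaces the equation Drops <- 2·Traffic + 3 with the constant Drops = 6.
Latency = -3·Traffic - 3  [with Traffic=1]  = -6
Retries = |Latency - Traffic|  [with Latency=-6, Traffic=1]  = 7
Throughput = Drops^2 + Retries  [with Drops=6, Retries=7]  = 43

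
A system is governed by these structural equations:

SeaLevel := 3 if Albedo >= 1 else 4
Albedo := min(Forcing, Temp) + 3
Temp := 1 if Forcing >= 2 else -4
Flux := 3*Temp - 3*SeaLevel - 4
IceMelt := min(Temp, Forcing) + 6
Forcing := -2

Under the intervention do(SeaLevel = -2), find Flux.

-10

The intervention breaks the incoming arrows to SeaLevel: SeaLevel := 3 if Albedo >= 1 else 4 no longer applies, and SeaLevel = -2.
Temp = 1 if Forcing >= 2 else -4  [with Forcing=-2]  = -4
Flux = 3*Temp - 3*SeaLevel - 4  [with Temp=-4, SeaLevel=-2]  = -10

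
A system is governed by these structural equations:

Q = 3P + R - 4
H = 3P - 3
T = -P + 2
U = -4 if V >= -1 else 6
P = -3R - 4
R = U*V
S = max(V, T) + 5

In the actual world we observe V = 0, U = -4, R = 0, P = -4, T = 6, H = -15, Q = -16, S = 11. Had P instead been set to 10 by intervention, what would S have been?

5

do(P=10) replaces the equation P = -3R - 4 with the constant P = 10.
T = -P + 2  [with P=10]  = -8
S = max(V, T) + 5  [with V=0, T=-8]  = 5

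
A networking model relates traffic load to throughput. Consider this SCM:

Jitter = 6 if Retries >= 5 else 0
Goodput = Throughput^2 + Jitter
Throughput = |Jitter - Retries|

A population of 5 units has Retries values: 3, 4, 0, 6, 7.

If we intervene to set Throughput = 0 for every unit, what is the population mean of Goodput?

2.4

The intervention sets Throughput=0 in all 5 units regardless of Retries. Recomputing Goodput per unit gives 0, 0, 0, 6, 6; average 2.4.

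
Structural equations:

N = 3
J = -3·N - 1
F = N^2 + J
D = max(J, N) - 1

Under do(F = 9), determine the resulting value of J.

-10

Under do(F=9), the mechanism F = N^2 + J is discarded; F is fixed at 9.
Since J is not a descendant of the intervened variable, it is unaffected.
J = -3·N - 1  [with N=3]  = -10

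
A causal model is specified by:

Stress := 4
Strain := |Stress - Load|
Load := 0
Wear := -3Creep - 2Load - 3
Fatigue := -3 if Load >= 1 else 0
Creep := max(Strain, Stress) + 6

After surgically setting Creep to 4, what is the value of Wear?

Intervening sets Creep = 4 and removes its equation (Creep := max(Strain, Stress) + 6).
Wear = -3Creep - 2Load - 3  [with Creep=4, Load=0]  = -15

-15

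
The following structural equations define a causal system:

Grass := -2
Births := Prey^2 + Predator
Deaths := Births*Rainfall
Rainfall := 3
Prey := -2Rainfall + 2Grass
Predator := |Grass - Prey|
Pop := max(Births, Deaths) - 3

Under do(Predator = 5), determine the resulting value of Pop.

312

The intervention breaks the incoming arrows to Predator: Predator := |Grass - Prey| no longer applies, and Predator = 5.
Prey = -2Rainfall + 2Grass  [with Rainfall=3, Grass=-2]  = -10
Births = Prey^2 + Predator  [with Prey=-10, Predator=5]  = 105
Deaths = Births*Rainfall  [with Births=105, Rainfall=3]  = 315
Pop = max(Births, Deaths) - 3  [with Births=105, Deaths=315]  = 312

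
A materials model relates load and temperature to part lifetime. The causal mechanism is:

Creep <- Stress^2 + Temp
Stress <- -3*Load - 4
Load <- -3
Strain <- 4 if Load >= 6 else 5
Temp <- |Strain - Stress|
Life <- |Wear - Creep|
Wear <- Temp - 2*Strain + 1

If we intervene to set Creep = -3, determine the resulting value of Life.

6

Under do(Creep=-3), the mechanism Creep <- Stress^2 + Temp is discarded; Creep is fixed at -3.
Stress = -3*Load - 4  [with Load=-3]  = 5
Strain = 4 if Load >= 6 else 5  [with Load=-3]  = 5
Temp = |Strain - Stress|  [with Strain=5, Stress=5]  = 0
Wear = Temp - 2*Strain + 1  [with Temp=0, Strain=5]  = -9
Life = |Wear - Creep|  [with Wear=-9, Creep=-3]  = 6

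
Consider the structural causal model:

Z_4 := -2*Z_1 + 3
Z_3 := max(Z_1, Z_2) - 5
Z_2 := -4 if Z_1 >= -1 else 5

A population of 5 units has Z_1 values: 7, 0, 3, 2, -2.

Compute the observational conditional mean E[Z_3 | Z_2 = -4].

-2

Observing Z_2=-4 restricts to units where Z_2's equation naturally yields -4: Z_1 ∈ {7, 0, 3, 2}. In that subpopulation Z_3 = 2, -5, -2, -3, mean -2.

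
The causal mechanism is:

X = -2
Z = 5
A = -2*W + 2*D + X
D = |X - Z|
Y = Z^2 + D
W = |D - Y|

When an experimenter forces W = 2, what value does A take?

8

The intervention breaks the incoming arrows to W: W = |D - Y| no longer applies, and W = 2.
D = |X - Z|  [with X=-2, Z=5]  = 7
A = -2*W + 2*D + X  [with W=2, D=7, X=-2]  = 8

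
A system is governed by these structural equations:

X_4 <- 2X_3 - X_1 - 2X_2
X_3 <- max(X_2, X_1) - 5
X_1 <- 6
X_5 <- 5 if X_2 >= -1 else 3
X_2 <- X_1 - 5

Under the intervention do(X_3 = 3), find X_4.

The intervention breaks the incoming arrows to X_3: X_3 <- max(X_2, X_1) - 5 no longer applies, and X_3 = 3.
X_2 = X_1 - 5  [with X_1=6]  = 1
X_4 = 2X_3 - X_1 - 2X_2  [with X_3=3, X_1=6, X_2=1]  = -2

-2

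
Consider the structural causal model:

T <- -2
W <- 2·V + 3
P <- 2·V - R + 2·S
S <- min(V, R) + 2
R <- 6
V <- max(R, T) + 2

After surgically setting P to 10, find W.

do(P=10) replaces the equation P <- 2·V - R + 2·S with the constant P = 10.
Since W is not a descendant of the intervened variable, it is unaffected.
V = max(R, T) + 2  [with R=6, T=-2]  = 8
W = 2·V + 3  [with V=8]  = 19

19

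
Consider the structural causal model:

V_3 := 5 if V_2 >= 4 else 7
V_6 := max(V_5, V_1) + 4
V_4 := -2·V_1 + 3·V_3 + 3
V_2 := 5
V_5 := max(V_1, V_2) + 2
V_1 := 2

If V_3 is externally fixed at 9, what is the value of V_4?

26

The intervention breaks the incoming arrows to V_3: V_3 := 5 if V_2 >= 4 else 7 no longer applies, and V_3 = 9.
V_4 = -2·V_1 + 3·V_3 + 3  [with V_1=2, V_3=9]  = 26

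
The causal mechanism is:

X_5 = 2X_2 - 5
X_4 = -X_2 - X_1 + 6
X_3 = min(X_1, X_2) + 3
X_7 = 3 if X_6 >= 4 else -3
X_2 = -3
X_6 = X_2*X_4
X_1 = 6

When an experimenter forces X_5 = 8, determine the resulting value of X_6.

The intervention breaks the incoming arrows to X_5: X_5 = 2X_2 - 5 no longer applies, and X_5 = 8.
Since X_6 is not a descendant of the intervened variable, it is unaffected.
X_4 = -X_2 - X_1 + 6  [with X_2=-3, X_1=6]  = 3
X_6 = X_2*X_4  [with X_2=-3, X_4=3]  = -9

-9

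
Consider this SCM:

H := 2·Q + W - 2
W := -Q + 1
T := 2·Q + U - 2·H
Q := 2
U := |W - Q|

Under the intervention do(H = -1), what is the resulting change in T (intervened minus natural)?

Intervening sets H = -1 and removes its equation (H := 2·Q + W - 2).
W = -Q + 1  [with Q=2]  = -1
U = |W - Q|  [with W=-1, Q=2]  = 3
T = 2·Q + U - 2·H  [with Q=2, U=3, H=-1]  = 9
Without intervention: W = -Q + 1  [with Q=2]  = -1; U = |W - Q|  [with W=-1, Q=2]  = 3; H = 2·Q + W - 2  [with Q=2, W=-1]  = 1; T = 2·Q + U - 2·H  [with Q=2, U=3, H=1]  = 5.
Change = 9 − 5 = 4.

4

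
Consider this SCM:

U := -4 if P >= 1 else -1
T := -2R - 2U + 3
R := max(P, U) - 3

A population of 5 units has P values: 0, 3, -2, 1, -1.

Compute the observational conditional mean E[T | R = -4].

13

Observing R=-4 restricts to units where R's equation naturally yields -4: P ∈ {-2, -1}. In that subpopulation T = 13, 13, mean 13.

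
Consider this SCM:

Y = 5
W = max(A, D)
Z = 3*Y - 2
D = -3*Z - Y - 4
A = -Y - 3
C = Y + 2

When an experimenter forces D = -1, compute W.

-1

The intervention breaks the incoming arrows to D: D = -3*Z - Y - 4 no longer applies, and D = -1.
A = -Y - 3  [with Y=5]  = -8
W = max(A, D)  [with A=-8, D=-1]  = -1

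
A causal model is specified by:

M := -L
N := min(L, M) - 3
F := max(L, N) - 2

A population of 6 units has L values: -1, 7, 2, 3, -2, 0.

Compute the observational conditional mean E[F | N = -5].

-2

Observing N=-5 restricts to units where N's equation naturally yields -5: L ∈ {2, -2}. In that subpopulation F = 0, -4, mean -2.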